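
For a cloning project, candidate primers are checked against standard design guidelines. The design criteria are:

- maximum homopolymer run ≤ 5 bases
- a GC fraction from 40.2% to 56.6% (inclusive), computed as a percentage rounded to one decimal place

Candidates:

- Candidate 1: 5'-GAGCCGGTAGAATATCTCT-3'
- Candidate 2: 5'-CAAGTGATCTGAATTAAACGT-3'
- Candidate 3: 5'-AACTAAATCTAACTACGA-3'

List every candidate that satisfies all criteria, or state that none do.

Candidate 1 (19 nt, A=5 T=5 G=5 C=4): longest run = 2 ✓; GC 9/19 = 47.4% ✓ — passes.
Candidate 2 (21 nt, A=8 T=6 G=4 C=3): longest run = 3 ✓; GC 7/21 = 33.3%, outside 40.2–56.6% ✗ — fails.
Candidate 3 (18 nt, A=9 T=4 G=1 C=4): longest run = 3 ✓; GC 5/18 = 27.8%, outside 40.2–56.6% ✗ — fails.

Candidate 1 only.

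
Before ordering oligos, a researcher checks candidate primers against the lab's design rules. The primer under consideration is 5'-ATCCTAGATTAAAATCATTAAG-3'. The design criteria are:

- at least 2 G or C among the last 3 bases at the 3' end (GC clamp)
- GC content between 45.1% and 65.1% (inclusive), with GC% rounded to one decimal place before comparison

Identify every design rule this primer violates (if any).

Fails: GC clamp, GC content.

Base counts: A=10, T=7, G=2, C=3 (length 22).
GC clamp: 3' end AAG has 1 G/C, need ≥2 ✗
GC content: GC 5/22 = 22.7%, outside 45.1–65.1% ✗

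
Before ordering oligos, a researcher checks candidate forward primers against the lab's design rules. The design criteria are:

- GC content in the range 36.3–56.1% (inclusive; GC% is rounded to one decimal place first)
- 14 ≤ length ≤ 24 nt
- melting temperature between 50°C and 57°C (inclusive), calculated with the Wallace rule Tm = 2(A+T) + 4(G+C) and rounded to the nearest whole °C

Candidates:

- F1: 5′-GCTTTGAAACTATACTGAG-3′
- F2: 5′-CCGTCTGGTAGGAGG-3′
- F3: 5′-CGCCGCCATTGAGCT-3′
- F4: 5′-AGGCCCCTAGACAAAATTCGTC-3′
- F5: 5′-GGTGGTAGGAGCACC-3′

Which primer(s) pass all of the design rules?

F1 only.

F1 (19 nt, A=6 T=6 G=4 C=3): GC 7/19 = 36.8% ✓; length 19 ✓; Tm = 2·12 + 4·7 = 52°C ✓ — passes.
F2 (15 nt, A=2 T=3 G=7 C=3): GC 10/15 = 66.7%, outside 36.3–56.1% ✗; length 15 ✓; Tm = 2·5 + 4·10 = 50°C ✓ — fails.
F3 (15 nt, A=2 T=3 G=4 C=6): GC 10/15 = 66.7%, outside 36.3–56.1% ✗; length 15 ✓; Tm = 2·5 + 4·10 = 50°C ✓ — fails.
F4 (22 nt, A=7 T=4 G=4 C=7): GC 11/22 = 50.0% ✓; length 22 ✓; Tm = 2·11 + 4·11 = 66°C, outside 50–57°C ✗ — fails.
F5 (15 nt, A=3 T=2 G=7 C=3): GC 10/15 = 66.7%, outside 36.3–56.1% ✗; length 15 ✓; Tm = 2·5 + 4·10 = 50°C ✓ — fails.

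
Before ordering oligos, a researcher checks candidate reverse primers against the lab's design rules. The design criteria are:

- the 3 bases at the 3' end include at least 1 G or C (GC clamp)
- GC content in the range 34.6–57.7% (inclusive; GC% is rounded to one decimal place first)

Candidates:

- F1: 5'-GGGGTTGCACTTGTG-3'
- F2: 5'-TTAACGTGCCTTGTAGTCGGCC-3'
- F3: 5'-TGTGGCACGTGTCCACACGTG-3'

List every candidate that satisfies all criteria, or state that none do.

F2 only.

F1 (15 nt, A=1 T=5 G=7 C=2): 3' end GTG has 2 G/C ✓; GC 9/15 = 60.0%, outside 34.6–57.7% ✗ — fails.
F2 (22 nt, A=3 T=7 G=6 C=6): 3' end GCC has 3 G/C ✓; GC 12/22 = 54.5% ✓ — passes.
F3 (21 nt, A=3 T=5 G=7 C=6): 3' end GTG has 2 G/C ✓; GC 13/21 = 61.9%, outside 34.6–57.7% ✗ — fails.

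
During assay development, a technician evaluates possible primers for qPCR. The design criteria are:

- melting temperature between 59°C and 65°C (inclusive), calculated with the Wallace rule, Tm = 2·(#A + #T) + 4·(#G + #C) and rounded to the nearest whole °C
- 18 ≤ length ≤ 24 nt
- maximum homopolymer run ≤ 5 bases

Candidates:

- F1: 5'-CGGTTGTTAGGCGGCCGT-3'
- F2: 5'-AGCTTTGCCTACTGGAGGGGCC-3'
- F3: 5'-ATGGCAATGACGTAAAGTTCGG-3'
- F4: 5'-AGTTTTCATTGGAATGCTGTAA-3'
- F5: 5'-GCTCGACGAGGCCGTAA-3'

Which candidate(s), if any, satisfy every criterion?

F1 and F3.

F1 (18 nt, A=1 T=5 G=8 C=4): Tm = 2·6 + 4·12 = 60°C ✓; length 18 ✓; longest run = 2 ✓ — passes.
F2 (22 nt, A=3 T=5 G=8 C=6): Tm = 2·8 + 4·14 = 72°C, outside 59–65°C ✗; length 22 ✓; longest run = 4 ✓ — fails.
F3 (22 nt, A=7 T=5 G=7 C=3): Tm = 2·12 + 4·10 = 64°C ✓; length 22 ✓; longest run = 3 ✓ — passes.
F4 (22 nt, A=6 T=9 G=5 C=2): Tm = 2·15 + 4·7 = 58°C, outside 59–65°C ✗; length 22 ✓; longest run = 4 ✓ — fails.
F5 (17 nt, A=4 T=2 G=6 C=5): Tm = 2·6 + 4·11 = 56°C, outside 59–65°C ✗; length 17, outside 18–24 ✗; longest run = 2 ✓ — fails.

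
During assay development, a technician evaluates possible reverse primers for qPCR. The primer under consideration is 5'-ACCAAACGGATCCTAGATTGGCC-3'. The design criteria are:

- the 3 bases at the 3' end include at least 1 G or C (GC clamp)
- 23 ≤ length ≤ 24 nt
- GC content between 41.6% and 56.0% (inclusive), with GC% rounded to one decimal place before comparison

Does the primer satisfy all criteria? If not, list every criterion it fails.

Meets all criteria.

Base counts: A=7, T=4, G=5, C=7 (length 23).
GC clamp: 3' end GCC has 3 G/C ✓
length: length 23 ✓
GC content: GC 12/23 = 52.2% ✓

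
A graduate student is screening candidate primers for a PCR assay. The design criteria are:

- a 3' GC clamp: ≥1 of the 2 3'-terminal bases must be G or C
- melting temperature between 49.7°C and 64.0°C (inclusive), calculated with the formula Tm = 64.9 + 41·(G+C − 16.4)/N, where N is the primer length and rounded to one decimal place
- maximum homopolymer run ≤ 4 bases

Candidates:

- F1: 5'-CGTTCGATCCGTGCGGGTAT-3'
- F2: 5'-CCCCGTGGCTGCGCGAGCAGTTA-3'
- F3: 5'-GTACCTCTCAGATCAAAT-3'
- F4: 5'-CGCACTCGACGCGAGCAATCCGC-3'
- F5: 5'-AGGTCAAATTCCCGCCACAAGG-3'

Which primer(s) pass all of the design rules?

F1 (20 nt, A=2 T=6 G=7 C=5): 3' end AT has 0 G/C, need ≥1 ✗; Tm = 64.9 + 41·(12 − 16.4)/20 = 55.9°C ✓; longest run = 3 ✓ — fails.
F2 (23 nt, A=3 T=4 G=8 C=8): 3' end TA has 0 G/C, need ≥1 ✗; Tm = 64.9 + 41·(16 − 16.4)/23 = 64.2°C, outside 49.7–64.0°C ✗; longest run = 4 ✓ — fails.
F3 (18 nt, A=6 T=5 G=2 C=5): 3' end AT has 0 G/C, need ≥1 ✗; Tm = 64.9 + 41·(7 − 16.4)/18 = 43.5°C, outside 49.7–64.0°C ✗; longest run = 3 ✓ — fails.
F4 (23 nt, A=5 T=2 G=6 C=10): 3' end GC has 2 G/C ✓; Tm = 64.9 + 41·(16 − 16.4)/23 = 64.2°C, outside 49.7–64.0°C ✗; longest run = 2 ✓ — fails.
F5 (22 nt, A=7 T=3 G=5 C=7): 3' end GG has 2 G/C ✓; Tm = 64.9 + 41·(12 − 16.4)/22 = 56.7°C ✓; longest run = 3 ✓ — passes.

F5 only.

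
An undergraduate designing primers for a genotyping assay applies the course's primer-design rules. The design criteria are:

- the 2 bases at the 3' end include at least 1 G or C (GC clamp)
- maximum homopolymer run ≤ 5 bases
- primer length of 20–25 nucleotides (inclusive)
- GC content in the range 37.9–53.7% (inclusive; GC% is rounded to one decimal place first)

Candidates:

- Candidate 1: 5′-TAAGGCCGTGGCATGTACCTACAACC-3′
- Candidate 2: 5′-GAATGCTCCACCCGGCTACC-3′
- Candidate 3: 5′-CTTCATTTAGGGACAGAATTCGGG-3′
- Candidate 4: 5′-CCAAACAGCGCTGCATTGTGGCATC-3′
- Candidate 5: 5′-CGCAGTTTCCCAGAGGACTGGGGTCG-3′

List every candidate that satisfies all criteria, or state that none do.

Candidate 1 (26 nt, A=7 T=5 G=6 C=8): 3' end CC has 2 G/C ✓; longest run = 2 ✓; length 26, outside 20–25 ✗; GC 14/26 = 53.8%, outside 37.9–53.7% ✗ — fails.
Candidate 2 (20 nt, A=4 T=3 G=4 C=9): 3' end CC has 2 G/C ✓; longest run = 3 ✓; length 20 ✓; GC 13/20 = 65.0%, outside 37.9–53.7% ✗ — fails.
Candidate 3 (24 nt, A=6 T=7 G=7 C=4): 3' end GG has 2 G/C ✓; longest run = 3 ✓; length 24 ✓; GC 11/24 = 45.8% ✓ — passes.
Candidate 4 (25 nt, A=6 T=5 G=6 C=8): 3' end TC has 1 G/C ✓; longest run = 3 ✓; length 25 ✓; GC 14/25 = 56.0%, outside 37.9–53.7% ✗ — fails.
Candidate 5 (26 nt, A=4 T=5 G=10 C=7): 3' end CG has 2 G/C ✓; longest run = 4 ✓; length 26, outside 20–25 ✗; GC 17/26 = 65.4%, outside 37.9–53.7% ✗ — fails.

Candidate 3 only.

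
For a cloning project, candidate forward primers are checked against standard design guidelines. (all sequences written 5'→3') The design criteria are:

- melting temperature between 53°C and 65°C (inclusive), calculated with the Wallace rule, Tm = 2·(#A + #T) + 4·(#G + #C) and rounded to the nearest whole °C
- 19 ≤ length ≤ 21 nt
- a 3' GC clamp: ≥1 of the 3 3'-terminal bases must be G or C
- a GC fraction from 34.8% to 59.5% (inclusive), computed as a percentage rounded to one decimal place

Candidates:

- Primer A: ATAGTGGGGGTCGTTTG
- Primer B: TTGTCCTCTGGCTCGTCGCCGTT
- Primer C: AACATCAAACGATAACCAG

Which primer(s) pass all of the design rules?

Primer A (17 nt, A=2 T=6 G=8 C=1): Tm = 2·8 + 4·9 = 52°C, outside 53–65°C ✗; length 17, outside 19–21 ✗; 3' end TTG has 1 G/C ✓; GC 9/17 = 52.9% ✓ — fails.
Primer B (23 nt, A=0 T=9 G=6 C=8): Tm = 2·9 + 4·14 = 74°C, outside 53–65°C ✗; length 23, outside 19–21 ✗; 3' end GTT has 1 G/C ✓; GC 14/23 = 60.9%, outside 34.8–59.5% ✗ — fails.
Primer C (19 nt, A=10 T=2 G=2 C=5): Tm = 2·12 + 4·7 = 52°C, outside 53–65°C ✗; length 19 ✓; 3' end CAG has 2 G/C ✓; GC 7/19 = 36.8% ✓ — fails.

None of the candidates satisfy all criteria.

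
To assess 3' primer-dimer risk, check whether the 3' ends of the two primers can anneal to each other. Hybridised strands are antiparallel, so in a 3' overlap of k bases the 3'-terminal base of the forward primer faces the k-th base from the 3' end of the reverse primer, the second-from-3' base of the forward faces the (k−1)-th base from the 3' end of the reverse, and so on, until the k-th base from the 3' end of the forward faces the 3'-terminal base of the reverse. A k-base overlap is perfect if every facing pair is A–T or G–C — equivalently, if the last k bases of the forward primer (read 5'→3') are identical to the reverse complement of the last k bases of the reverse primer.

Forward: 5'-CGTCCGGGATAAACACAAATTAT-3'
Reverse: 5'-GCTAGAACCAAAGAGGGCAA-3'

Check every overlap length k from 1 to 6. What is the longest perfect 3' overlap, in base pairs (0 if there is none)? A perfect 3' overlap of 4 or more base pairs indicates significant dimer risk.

Longest perfect overlap: 1 complementary base pair; below the dimer-risk threshold (threshold 4).

Last 6 bases (5'→3') — forward …AATTAT, reverse …GGGCAA.
Reverse complement of the reverse primer's last 6 bases: TTGCCC; its first k bases are the reverse complement of the reverse primer's last k bases, so a perfect k-base overlap needs the forward primer's last k bases to equal them.
Comparing (forward last k vs required): k=1: T vs T ✓; k=2: AT vs TT ✗; k=3: TAT vs TTG ✗; k=4: TTAT vs TTGC ✗; k=5: ATTAT vs TTGCC ✗; k=6: AATTAT vs TTGCCC ✗.
Only k = 1 is perfect, so the longest perfect 3' overlap is 1.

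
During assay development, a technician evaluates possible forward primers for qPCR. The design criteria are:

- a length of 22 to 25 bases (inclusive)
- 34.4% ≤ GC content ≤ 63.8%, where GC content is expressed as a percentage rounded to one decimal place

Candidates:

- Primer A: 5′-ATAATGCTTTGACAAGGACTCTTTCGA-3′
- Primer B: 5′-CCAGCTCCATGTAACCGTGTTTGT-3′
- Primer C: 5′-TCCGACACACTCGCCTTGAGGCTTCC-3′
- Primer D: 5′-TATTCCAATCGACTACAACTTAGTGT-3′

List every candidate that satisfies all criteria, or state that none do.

Primer B only.

Primer A (27 nt, A=8 T=9 G=5 C=5): length 27, outside 22–25 ✗; GC 10/27 = 37.0% ✓ — fails.
Primer B (24 nt, A=4 T=8 G=5 C=7): length 24 ✓; GC 12/24 = 50.0% ✓ — passes.
Primer C (26 nt, A=4 T=6 G=5 C=11): length 26, outside 22–25 ✗; GC 16/26 = 61.5% ✓ — fails.
Primer D (26 nt, A=8 T=9 G=3 C=6): length 26, outside 22–25 ✗; GC 9/26 = 34.6% ✓ — fails.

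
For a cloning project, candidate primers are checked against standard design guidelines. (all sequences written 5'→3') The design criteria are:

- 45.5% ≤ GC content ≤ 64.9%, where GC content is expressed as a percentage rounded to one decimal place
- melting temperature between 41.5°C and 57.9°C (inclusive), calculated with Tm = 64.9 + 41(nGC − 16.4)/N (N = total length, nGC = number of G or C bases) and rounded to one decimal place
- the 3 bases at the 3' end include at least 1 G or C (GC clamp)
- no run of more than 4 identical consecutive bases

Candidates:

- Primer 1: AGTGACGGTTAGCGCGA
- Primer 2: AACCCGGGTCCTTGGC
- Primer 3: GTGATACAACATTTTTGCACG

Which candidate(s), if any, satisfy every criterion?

Primer 1 (17 nt, A=4 T=3 G=7 C=3): GC 10/17 = 58.8% ✓; Tm = 64.9 + 41·(10 − 16.4)/17 = 49.5°C ✓; 3' end CGA has 2 G/C ✓; longest run = 2 ✓ — passes.
Primer 2 (16 nt, A=2 T=3 G=5 C=6): GC 11/16 = 68.8%, outside 45.5–64.9% ✗; Tm = 64.9 + 41·(11 − 16.4)/16 = 51.1°C ✓; 3' end GGC has 3 G/C ✓; longest run = 3 ✓ — fails.
Primer 3 (21 nt, A=6 T=7 G=4 C=4): GC 8/21 = 38.1%, outside 45.5–64.9% ✗; Tm = 64.9 + 41·(8 − 16.4)/21 = 48.5°C ✓; 3' end ACG has 2 G/C ✓; longest run = 5, exceeds 4 ✗ — fails.

Primer 1 only.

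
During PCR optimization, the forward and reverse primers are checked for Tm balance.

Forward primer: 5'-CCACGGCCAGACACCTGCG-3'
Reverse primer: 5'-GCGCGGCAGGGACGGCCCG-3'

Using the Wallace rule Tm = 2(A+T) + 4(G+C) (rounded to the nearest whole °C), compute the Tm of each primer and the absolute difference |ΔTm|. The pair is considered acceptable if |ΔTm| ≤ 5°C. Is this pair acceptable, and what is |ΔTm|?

|ΔTm| = 6°C; the pair is not acceptable.

Forward: A=4 T=1 G=5 C=9 → Tm = 2·5 + 4·14 = 66°C.
Reverse: A=2 T=0 G=10 C=7 → Tm = 2·2 + 4·17 = 72°C.
|ΔTm| = |66 − 72| = 6°C, > 5°C.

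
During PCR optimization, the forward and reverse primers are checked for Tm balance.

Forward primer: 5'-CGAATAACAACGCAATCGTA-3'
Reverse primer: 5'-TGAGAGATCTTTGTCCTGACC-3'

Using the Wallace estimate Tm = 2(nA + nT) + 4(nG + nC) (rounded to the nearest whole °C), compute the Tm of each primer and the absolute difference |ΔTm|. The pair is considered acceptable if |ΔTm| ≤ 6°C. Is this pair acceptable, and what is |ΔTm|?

|ΔTm| = 6°C; the pair is acceptable.

Forward: A=9 T=3 G=3 C=5 → Tm = 2·12 + 4·8 = 56°C.
Reverse: A=4 T=7 G=5 C=5 → Tm = 2·11 + 4·10 = 62°C.
|ΔTm| = |56 − 62| = 6°C, ≤ 6°C.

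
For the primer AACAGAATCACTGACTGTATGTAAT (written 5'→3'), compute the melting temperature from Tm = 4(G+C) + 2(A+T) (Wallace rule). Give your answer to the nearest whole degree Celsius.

66°C

Base counts: A=10, T=7, G=4, C=4 (length 25).
Tm = 2·(10+7) + 4·(4+4) = 2·17 + 4·8 = 34 + 32 = 66°C.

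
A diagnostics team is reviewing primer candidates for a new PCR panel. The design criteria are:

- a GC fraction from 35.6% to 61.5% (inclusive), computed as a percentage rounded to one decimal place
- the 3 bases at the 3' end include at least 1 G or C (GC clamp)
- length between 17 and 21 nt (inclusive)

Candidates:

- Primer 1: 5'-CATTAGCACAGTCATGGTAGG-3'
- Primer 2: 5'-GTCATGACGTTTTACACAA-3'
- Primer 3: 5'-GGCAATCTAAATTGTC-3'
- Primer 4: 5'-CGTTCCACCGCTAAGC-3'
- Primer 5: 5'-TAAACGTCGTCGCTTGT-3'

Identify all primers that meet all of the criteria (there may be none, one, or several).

Primer 1, Primer 2 and Primer 5.

Primer 1 (21 nt, A=6 T=5 G=6 C=4): GC 10/21 = 47.6% ✓; 3' end AGG has 2 G/C ✓; length 21 ✓ — passes.
Primer 2 (19 nt, A=6 T=6 G=3 C=4): GC 7/19 = 36.8% ✓; 3' end CAA has 1 G/C ✓; length 19 ✓ — passes.
Primer 3 (16 nt, A=5 T=5 G=3 C=3): GC 6/16 = 37.5% ✓; 3' end GTC has 2 G/C ✓; length 16, outside 17–21 ✗ — fails.
Primer 4 (16 nt, A=3 T=3 G=3 C=7): GC 10/16 = 62.5%, outside 35.6–61.5% ✗; 3' end AGC has 2 G/C ✓; length 16, outside 17–21 ✗ — fails.
Primer 5 (17 nt, A=3 T=6 G=4 C=4): GC 8/17 = 47.1% ✓; 3' end TGT has 1 G/C ✓; length 17 ✓ — passes.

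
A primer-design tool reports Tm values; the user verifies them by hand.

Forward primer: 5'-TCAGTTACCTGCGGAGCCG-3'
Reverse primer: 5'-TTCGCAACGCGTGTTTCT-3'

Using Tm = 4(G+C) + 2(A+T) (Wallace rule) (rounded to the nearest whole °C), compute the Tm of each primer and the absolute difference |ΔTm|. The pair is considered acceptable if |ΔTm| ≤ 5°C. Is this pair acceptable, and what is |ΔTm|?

Forward: A=3 T=4 G=6 C=6 → Tm = 2·7 + 4·12 = 62°C.
Reverse: A=2 T=7 G=4 C=5 → Tm = 2·9 + 4·9 = 54°C.
|ΔTm| = |62 − 54| = 8°C, > 5°C.

|ΔTm| = 8°C; the pair is not acceptable.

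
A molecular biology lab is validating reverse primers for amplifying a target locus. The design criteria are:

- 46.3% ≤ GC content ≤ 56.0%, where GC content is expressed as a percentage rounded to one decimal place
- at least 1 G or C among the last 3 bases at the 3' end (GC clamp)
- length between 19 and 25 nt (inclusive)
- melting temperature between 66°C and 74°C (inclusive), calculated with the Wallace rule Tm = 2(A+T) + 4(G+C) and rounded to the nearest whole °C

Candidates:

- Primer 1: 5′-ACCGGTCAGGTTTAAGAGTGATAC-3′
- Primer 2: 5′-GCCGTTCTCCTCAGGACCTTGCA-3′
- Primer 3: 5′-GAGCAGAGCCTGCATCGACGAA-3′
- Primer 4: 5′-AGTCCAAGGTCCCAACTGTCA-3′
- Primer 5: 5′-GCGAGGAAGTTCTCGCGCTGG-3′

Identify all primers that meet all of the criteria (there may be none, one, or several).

None of the candidates satisfy all criteria.

Primer 1 (24 nt, A=7 T=6 G=7 C=4): GC 11/24 = 45.8%, outside 46.3–56.0% ✗; 3' end TAC has 1 G/C ✓; length 24 ✓; Tm = 2·13 + 4·11 = 70°C ✓ — fails.
Primer 2 (23 nt, A=3 T=6 G=5 C=9): GC 14/23 = 60.9%, outside 46.3–56.0% ✗; 3' end GCA has 2 G/C ✓; length 23 ✓; Tm = 2·9 + 4·14 = 74°C ✓ — fails.
Primer 3 (22 nt, A=7 T=2 G=7 C=6): GC 13/22 = 59.1%, outside 46.3–56.0% ✗; 3' end GAA has 1 G/C ✓; length 22 ✓; Tm = 2·9 + 4·13 = 70°C ✓ — fails.
Primer 4 (21 nt, A=6 T=4 G=4 C=7): GC 11/21 = 52.4% ✓; 3' end TCA has 1 G/C ✓; length 21 ✓; Tm = 2·10 + 4·11 = 64°C, outside 66–74°C ✗ — fails.
Primer 5 (21 nt, A=3 T=4 G=9 C=5): GC 14/21 = 66.7%, outside 46.3–56.0% ✗; 3' end TGG has 2 G/C ✓; length 21 ✓; Tm = 2·7 + 4·14 = 70°C ✓ — fails.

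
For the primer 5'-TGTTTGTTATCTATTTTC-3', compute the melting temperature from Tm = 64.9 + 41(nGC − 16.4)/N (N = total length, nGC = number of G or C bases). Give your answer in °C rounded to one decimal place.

36.7°C

Base counts: A=2, T=12, G=2, C=2; G+C = 4, N = 18.
Tm = 64.9 + 41·(4 − 16.4)/18 = 64.9 + -508.40/18 = 36.7°C.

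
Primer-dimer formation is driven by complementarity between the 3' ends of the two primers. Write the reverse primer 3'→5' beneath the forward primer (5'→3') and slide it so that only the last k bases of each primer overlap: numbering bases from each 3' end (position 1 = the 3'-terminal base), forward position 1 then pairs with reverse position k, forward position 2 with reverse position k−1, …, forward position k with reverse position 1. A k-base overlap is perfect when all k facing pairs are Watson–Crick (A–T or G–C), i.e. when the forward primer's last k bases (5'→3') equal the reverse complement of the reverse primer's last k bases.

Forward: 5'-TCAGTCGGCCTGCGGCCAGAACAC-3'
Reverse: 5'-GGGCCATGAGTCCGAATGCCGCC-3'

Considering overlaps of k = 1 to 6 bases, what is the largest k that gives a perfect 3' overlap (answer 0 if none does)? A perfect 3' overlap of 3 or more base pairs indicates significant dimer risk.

Last 6 bases (5'→3') — forward …GAACAC, reverse …GCCGCC.
Reverse complement of the reverse primer's last 6 bases: GGCGGC; its first k bases are the reverse complement of the reverse primer's last k bases, so a perfect k-base overlap needs the forward primer's last k bases to equal them.
Comparing (forward last k vs required): k=1: C vs G ✗; k=2: AC vs GG ✗; k=3: CAC vs GGC ✗; k=4: ACAC vs GGCG ✗; k=5: AACAC vs GGCGG ✗; k=6: GAACAC vs GGCGGC ✗.
No overlap length from 1 to 6 is perfect, so the longest perfect 3' overlap is 0.

Longest perfect overlap: 0 complementary base pairs; below the dimer-risk threshold (threshold 3).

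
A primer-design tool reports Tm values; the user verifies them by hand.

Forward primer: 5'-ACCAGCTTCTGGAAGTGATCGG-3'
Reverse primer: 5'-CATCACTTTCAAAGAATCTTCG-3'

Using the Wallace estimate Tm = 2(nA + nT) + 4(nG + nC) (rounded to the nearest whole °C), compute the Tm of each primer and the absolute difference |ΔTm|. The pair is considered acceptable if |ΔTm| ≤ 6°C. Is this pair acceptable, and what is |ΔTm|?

|ΔTm| = 8°C; the pair is not acceptable.

Forward: A=5 T=5 G=7 C=5 → Tm = 2·10 + 4·12 = 68°C.
Reverse: A=7 T=7 G=2 C=6 → Tm = 2·14 + 4·8 = 60°C.
|ΔTm| = |68 − 60| = 8°C, > 6°C.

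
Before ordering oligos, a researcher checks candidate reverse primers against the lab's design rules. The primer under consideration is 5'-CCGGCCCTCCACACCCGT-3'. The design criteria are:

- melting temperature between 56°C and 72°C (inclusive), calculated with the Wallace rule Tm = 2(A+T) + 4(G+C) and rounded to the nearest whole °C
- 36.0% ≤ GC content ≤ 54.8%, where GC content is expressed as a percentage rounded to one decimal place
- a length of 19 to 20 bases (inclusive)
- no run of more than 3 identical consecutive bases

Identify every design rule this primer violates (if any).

Fails: GC content, length.

Base counts: A=2, T=2, G=3, C=11 (length 18).
Tm: Tm = 2·4 + 4·14 = 64°C ✓
GC content: GC 14/18 = 77.8%, outside 36.0–54.8% ✗
length: length 18, outside 19–20 ✗
homopolymer run: longest run = 3 ✓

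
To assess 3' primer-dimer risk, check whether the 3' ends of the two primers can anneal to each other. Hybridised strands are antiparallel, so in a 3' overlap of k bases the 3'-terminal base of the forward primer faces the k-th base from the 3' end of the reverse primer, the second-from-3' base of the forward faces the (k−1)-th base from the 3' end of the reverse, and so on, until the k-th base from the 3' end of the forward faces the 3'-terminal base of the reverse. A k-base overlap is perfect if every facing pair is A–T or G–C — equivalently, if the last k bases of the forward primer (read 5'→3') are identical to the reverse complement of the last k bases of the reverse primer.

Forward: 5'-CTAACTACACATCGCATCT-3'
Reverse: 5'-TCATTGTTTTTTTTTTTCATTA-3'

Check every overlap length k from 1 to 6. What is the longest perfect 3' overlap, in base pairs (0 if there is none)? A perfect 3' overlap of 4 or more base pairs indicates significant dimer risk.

Last 6 bases (5'→3') — forward …GCATCT, reverse …TCATTA.
Reverse complement of the reverse primer's last 6 bases: TAATGA; its first k bases are the reverse complement of the reverse primer's last k bases, so a perfect k-base overlap needs the forward primer's last k bases to equal them.
Comparing (forward last k vs required): k=1: T vs T ✓; k=2: CT vs TA ✗; k=3: TCT vs TAA ✗; k=4: ATCT vs TAAT ✗; k=5: CATCT vs TAATG ✗; k=6: GCATCT vs TAATGA ✗.
Only k = 1 is perfect, so the longest perfect 3' overlap is 1.

Longest perfect overlap: 1 complementary base pair; below the dimer-risk threshold (threshold 4).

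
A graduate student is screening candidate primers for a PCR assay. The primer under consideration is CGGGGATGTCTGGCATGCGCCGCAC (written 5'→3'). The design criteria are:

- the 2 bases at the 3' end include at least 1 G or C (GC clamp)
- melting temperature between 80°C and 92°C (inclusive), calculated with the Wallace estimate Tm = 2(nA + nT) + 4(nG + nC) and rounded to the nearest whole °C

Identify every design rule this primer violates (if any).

Base counts: A=3, T=4, G=10, C=8 (length 25).
GC clamp: 3' end AC has 1 G/C ✓
Tm: Tm = 2·7 + 4·18 = 86°C ✓

Meets all criteria.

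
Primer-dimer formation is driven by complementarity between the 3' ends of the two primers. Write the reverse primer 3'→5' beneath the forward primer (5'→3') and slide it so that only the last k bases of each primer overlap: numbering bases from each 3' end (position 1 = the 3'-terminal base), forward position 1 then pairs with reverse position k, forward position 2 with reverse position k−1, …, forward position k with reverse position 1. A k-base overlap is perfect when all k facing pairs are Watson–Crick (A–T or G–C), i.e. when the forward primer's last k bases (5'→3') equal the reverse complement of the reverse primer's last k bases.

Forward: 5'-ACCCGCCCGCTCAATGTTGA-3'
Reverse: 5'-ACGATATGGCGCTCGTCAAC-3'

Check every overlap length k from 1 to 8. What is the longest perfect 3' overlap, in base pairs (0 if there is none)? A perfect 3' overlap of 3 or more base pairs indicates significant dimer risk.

Longest perfect overlap: 5 complementary base pairs; significant dimer risk (threshold 3).

Last 8 bases (5'→3') — forward …AATGTTGA, reverse …TCGTCAAC.
Reverse complement of the reverse primer's last 8 bases: GTTGACGA; its first k bases are the reverse complement of the reverse primer's last k bases, so a perfect k-base overlap needs the forward primer's last k bases to equal them.
Comparing (forward last k vs required): k=1: A vs G ✗; k=2: GA vs GT ✗; k=3: TGA vs GTT ✗; k=4: TTGA vs GTTG ✗; k=5: GTTGA vs GTTGA ✓; k=6: TGTTGA vs GTTGAC ✗; k=7: ATGTTGA vs GTTGACG ✗; k=8: AATGTTGA vs GTTGACGA ✗.
Only k = 5 is perfect, so the longest perfect 3' overlap is 5.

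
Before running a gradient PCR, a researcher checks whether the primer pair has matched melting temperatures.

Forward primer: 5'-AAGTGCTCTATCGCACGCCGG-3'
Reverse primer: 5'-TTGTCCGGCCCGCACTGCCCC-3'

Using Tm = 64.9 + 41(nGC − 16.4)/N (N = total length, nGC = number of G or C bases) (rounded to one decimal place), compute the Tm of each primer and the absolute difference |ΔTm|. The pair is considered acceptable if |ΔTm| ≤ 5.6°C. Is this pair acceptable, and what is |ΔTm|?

Forward: G+C = 13, N = 21 → Tm = 64.9 + 41·(13 − 16.4)/21 = 58.3°C.
Reverse: G+C = 16, N = 21 → Tm = 64.9 + 41·(16 − 16.4)/21 = 64.1°C.
|ΔTm| = |58.3 − 64.1| = 5.8°C, > 5.6°C.

|ΔTm| = 5.8°C; the pair is not acceptable.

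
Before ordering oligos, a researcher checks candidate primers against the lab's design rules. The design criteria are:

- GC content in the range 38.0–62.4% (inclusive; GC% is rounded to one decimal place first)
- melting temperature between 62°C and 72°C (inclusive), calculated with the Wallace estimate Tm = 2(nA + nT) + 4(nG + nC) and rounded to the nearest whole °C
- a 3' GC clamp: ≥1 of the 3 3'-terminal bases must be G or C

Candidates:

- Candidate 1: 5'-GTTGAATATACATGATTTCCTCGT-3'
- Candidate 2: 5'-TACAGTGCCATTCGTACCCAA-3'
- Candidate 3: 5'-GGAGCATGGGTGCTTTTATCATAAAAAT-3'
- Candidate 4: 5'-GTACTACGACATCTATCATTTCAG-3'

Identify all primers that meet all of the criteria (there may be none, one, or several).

Candidate 1 (24 nt, A=6 T=10 G=4 C=4): GC 8/24 = 33.3%, outside 38.0–62.4% ✗; Tm = 2·16 + 4·8 = 64°C ✓; 3' end CGT has 2 G/C ✓ — fails.
Candidate 2 (21 nt, A=6 T=5 G=3 C=7): GC 10/21 = 47.6% ✓; Tm = 2·11 + 4·10 = 62°C ✓; 3' end CAA has 1 G/C ✓ — passes.
Candidate 3 (28 nt, A=9 T=9 G=7 C=3): GC 10/28 = 35.7%, outside 38.0–62.4% ✗; Tm = 2·18 + 4·10 = 76°C, outside 62–72°C ✗; 3' end AAT has 0 G/C, need ≥1 ✗ — fails.
Candidate 4 (24 nt, A=7 T=8 G=3 C=6): GC 9/24 = 37.5%, outside 38.0–62.4% ✗; Tm = 2·15 + 4·9 = 66°C ✓; 3' end CAG has 2 G/C ✓ — fails.

Candidate 2 only.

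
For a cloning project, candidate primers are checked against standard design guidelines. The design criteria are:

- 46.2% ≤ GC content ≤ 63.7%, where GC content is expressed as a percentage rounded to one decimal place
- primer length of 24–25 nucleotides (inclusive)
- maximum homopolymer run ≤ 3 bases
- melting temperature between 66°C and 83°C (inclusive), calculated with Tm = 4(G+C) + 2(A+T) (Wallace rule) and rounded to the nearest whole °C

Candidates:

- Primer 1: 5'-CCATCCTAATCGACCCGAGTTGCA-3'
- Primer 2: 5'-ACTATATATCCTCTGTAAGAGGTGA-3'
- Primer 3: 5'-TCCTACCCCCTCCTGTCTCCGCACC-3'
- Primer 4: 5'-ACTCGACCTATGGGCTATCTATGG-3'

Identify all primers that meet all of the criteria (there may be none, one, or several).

Primer 1 (24 nt, A=6 T=5 G=4 C=9): GC 13/24 = 54.2% ✓; length 24 ✓; longest run = 3 ✓; Tm = 2·11 + 4·13 = 74°C ✓ — passes.
Primer 2 (25 nt, A=8 T=8 G=5 C=4): GC 9/25 = 36.0%, outside 46.2–63.7% ✗; length 25 ✓; longest run = 2 ✓; Tm = 2·16 + 4·9 = 68°C ✓ — fails.
Primer 3 (25 nt, A=2 T=6 G=2 C=15): GC 17/25 = 68.0%, outside 46.2–63.7% ✗; length 25 ✓; longest run = 5, exceeds 3 ✗; Tm = 2·8 + 4·17 = 84°C, outside 66–83°C ✗ — fails.
Primer 4 (24 nt, A=5 T=7 G=6 C=6): GC 12/24 = 50.0% ✓; length 24 ✓; longest run = 3 ✓; Tm = 2·12 + 4·12 = 72°C ✓ — passes.

Primer 1 and Primer 4.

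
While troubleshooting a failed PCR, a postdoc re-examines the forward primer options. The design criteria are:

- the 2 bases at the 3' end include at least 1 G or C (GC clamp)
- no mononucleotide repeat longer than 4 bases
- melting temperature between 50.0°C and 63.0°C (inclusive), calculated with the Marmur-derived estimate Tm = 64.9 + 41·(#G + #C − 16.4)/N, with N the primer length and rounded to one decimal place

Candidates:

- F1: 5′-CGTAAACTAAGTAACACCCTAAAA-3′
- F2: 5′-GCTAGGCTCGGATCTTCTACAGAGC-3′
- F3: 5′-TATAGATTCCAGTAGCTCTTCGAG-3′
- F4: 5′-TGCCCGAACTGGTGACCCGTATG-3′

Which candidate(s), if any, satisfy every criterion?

F1 (24 nt, A=12 T=4 G=2 C=6): 3' end AA has 0 G/C, need ≥1 ✗; longest run = 4 ✓; Tm = 64.9 + 41·(8 − 16.4)/24 = 50.6°C ✓ — fails.
F2 (25 nt, A=5 T=6 G=7 C=7): 3' end GC has 2 G/C ✓; longest run = 2 ✓; Tm = 64.9 + 41·(14 − 16.4)/25 = 61.0°C ✓ — passes.
F3 (24 nt, A=6 T=8 G=5 C=5): 3' end AG has 1 G/C ✓; longest run = 2 ✓; Tm = 64.9 + 41·(10 − 16.4)/24 = 54.0°C ✓ — passes.
F4 (23 nt, A=4 T=5 G=7 C=7): 3' end TG has 1 G/C ✓; longest run = 3 ✓; Tm = 64.9 + 41·(14 − 16.4)/23 = 60.6°C ✓ — passes.

F2, F3 and F4.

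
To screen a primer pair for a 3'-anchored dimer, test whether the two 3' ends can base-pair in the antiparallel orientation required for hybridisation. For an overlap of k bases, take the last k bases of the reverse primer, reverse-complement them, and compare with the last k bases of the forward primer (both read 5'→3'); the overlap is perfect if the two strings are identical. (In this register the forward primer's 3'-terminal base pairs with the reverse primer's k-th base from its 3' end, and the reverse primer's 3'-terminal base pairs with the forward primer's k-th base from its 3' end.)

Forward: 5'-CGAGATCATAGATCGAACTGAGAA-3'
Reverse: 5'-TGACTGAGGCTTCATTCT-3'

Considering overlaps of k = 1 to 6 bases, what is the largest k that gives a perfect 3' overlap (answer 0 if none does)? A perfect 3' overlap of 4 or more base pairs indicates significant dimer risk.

Longest perfect overlap: 4 complementary base pairs; significant dimer risk (threshold 4).

Last 6 bases (5'→3') — forward …TGAGAA, reverse …CATTCT.
Reverse complement of the reverse primer's last 6 bases: AGAATG; its first k bases are the reverse complement of the reverse primer's last k bases, so a perfect k-base overlap needs the forward primer's last k bases to equal them.
Comparing (forward last k vs required): k=1: A vs A ✓; k=2: AA vs AG ✗; k=3: GAA vs AGA ✗; k=4: AGAA vs AGAA ✓; k=5: GAGAA vs AGAAT ✗; k=6: TGAGAA vs AGAATG ✗.
Perfect overlaps at k = 1, 4; the largest is 4.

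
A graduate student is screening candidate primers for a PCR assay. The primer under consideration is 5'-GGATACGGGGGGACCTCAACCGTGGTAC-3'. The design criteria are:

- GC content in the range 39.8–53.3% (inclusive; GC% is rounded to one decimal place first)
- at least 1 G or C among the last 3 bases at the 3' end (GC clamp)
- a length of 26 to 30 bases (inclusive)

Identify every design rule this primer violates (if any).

Base counts: A=6, T=4, G=11, C=7 (length 28).
GC content: GC 18/28 = 64.3%, outside 39.8–53.3% ✗
GC clamp: 3' end TAC has 1 G/C ✓
length: length 28 ✓

Fails: GC content.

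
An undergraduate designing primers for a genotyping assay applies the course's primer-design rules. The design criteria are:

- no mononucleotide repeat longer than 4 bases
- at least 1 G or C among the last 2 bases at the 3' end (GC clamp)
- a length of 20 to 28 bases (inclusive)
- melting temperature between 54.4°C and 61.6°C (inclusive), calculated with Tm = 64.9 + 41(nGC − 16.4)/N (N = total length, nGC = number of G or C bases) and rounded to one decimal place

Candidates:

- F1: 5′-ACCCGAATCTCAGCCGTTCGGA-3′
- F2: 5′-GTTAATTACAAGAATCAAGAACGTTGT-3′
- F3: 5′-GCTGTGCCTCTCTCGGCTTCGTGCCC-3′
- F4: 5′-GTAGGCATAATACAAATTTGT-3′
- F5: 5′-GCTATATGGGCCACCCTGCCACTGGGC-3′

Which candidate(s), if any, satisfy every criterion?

F1 only.

F1 (22 nt, A=5 T=4 G=5 C=8): longest run = 3 ✓; 3' end GA has 1 G/C ✓; length 22 ✓; Tm = 64.9 + 41·(13 − 16.4)/22 = 58.6°C ✓ — passes.
F2 (27 nt, A=11 T=8 G=5 C=3): longest run = 2 ✓; 3' end GT has 1 G/C ✓; length 27 ✓; Tm = 64.9 + 41·(8 − 16.4)/27 = 52.1°C, outside 54.4–61.6°C ✗ — fails.
F3 (26 nt, A=0 T=8 G=7 C=11): longest run = 3 ✓; 3' end CC has 2 G/C ✓; length 26 ✓; Tm = 64.9 + 41·(18 − 16.4)/26 = 67.4°C, outside 54.4–61.6°C ✗ — fails.
F4 (21 nt, A=8 T=7 G=4 C=2): longest run = 3 ✓; 3' end GT has 1 G/C ✓; length 21 ✓; Tm = 64.9 + 41·(6 − 16.4)/21 = 44.6°C, outside 54.4–61.6°C ✗ — fails.
F5 (27 nt, A=4 T=5 G=8 C=10): longest run = 3 ✓; 3' end GC has 2 G/C ✓; length 27 ✓; Tm = 64.9 + 41·(18 − 16.4)/27 = 67.3°C, outside 54.4–61.6°C ✗ — fails.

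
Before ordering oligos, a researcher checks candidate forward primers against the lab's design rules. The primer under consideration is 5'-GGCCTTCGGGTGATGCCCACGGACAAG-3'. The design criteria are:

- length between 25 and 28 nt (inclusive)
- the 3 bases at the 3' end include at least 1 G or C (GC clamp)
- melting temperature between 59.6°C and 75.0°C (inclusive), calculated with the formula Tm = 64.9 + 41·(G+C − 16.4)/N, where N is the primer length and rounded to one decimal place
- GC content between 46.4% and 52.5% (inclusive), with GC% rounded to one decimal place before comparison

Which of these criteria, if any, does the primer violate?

Fails: GC content.

Base counts: A=5, T=4, G=10, C=8 (length 27).
length: length 27 ✓
GC clamp: 3' end AAG has 1 G/C ✓
Tm: Tm = 64.9 + 41·(18 − 16.4)/27 = 67.3°C ✓
GC content: GC 18/27 = 66.7%, outside 46.4–52.5% ✗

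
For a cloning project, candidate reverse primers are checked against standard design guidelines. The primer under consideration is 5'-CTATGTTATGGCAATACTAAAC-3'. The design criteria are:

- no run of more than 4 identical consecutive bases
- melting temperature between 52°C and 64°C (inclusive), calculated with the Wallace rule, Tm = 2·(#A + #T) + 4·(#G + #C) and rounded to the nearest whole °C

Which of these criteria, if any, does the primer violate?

Meets all criteria.

Base counts: A=8, T=7, G=3, C=4 (length 22).
homopolymer run: longest run = 3 ✓
Tm: Tm = 2·15 + 4·7 = 58°C ✓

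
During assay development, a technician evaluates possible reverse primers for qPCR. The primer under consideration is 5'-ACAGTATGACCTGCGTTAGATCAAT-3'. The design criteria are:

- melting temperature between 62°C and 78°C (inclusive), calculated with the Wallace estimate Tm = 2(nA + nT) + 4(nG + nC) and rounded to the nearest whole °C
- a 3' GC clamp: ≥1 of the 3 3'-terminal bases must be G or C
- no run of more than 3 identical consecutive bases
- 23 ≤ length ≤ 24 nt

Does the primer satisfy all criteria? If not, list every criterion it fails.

Fails: GC clamp, length.

Base counts: A=8, T=7, G=5, C=5 (length 25).
Tm: Tm = 2·15 + 4·10 = 70°C ✓
GC clamp: 3' end AAT has 0 G/C, need ≥1 ✗
homopolymer run: longest run = 2 ✓
length: length 25, outside 23–24 ✗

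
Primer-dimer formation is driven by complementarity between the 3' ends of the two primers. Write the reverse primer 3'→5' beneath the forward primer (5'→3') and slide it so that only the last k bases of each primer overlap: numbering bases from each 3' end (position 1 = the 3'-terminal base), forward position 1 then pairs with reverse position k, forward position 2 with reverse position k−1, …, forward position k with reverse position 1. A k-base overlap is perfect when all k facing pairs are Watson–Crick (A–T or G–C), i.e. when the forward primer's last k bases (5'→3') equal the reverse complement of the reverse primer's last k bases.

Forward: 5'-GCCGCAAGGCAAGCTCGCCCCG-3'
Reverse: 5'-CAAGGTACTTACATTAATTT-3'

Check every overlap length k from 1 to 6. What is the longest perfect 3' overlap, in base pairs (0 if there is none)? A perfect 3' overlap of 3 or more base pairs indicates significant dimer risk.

Last 6 bases (5'→3') — forward …GCCCCG, reverse …TAATTT.
Reverse complement of the reverse primer's last 6 bases: AAATTA; its first k bases are the reverse complement of the reverse primer's last k bases, so a perfect k-base overlap needs the forward primer's last k bases to equal them.
Comparing (forward last k vs required): k=1: G vs A ✗; k=2: CG vs AA ✗; k=3: CCG vs AAA ✗; k=4: CCCG vs AAAT ✗; k=5: CCCCG vs AAATT ✗; k=6: GCCCCG vs AAATTA ✗.
No overlap length from 1 to 6 is perfect, so the longest perfect 3' overlap is 0.

Longest perfect overlap: 0 complementary base pairs; below the dimer-risk threshold (threshold 3).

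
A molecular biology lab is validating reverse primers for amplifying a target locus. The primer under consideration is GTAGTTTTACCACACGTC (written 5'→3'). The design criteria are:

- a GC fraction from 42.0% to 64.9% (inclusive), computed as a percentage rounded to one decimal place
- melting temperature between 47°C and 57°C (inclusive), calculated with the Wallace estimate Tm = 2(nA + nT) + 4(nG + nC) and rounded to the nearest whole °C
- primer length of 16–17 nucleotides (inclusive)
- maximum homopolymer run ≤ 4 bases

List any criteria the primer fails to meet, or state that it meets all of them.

Fails: length.

Base counts: A=4, T=6, G=3, C=5 (length 18).
GC content: GC 8/18 = 44.4% ✓
Tm: Tm = 2·10 + 4·8 = 52°C ✓
length: length 18, outside 16–17 ✗
homopolymer run: longest run = 4 ✓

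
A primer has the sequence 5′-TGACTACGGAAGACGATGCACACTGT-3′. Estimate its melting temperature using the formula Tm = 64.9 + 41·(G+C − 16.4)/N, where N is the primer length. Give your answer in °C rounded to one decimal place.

Base counts: A=8, T=5, G=7, C=6; G+C = 13, N = 26.
Tm = 64.9 + 41·(13 − 16.4)/26 = 64.9 + -139.40/26 = 59.5°C.

59.5°C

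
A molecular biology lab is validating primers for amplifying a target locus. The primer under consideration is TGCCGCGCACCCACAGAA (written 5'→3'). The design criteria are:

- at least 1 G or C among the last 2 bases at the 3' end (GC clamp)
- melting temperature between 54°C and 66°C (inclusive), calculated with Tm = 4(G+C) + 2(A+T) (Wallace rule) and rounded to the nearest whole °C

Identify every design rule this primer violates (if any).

Fails: GC clamp.

Base counts: A=5, T=1, G=4, C=8 (length 18).
GC clamp: 3' end AA has 0 G/C, need ≥1 ✗
Tm: Tm = 2·6 + 4·12 = 60°C ✓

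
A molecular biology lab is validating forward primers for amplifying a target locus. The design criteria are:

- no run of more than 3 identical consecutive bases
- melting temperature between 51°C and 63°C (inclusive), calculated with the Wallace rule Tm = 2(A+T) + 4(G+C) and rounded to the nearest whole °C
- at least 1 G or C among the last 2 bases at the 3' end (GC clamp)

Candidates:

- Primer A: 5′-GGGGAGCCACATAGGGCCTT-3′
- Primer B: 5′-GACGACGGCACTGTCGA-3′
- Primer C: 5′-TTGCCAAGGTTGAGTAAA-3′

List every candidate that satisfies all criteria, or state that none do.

Primer B only.

Primer A (20 nt, A=4 T=3 G=8 C=5): longest run = 4, exceeds 3 ✗; Tm = 2·7 + 4·13 = 66°C, outside 51–63°C ✗; 3' end TT has 0 G/C, need ≥1 ✗ — fails.
Primer B (17 nt, A=4 T=2 G=6 C=5): longest run = 2 ✓; Tm = 2·6 + 4·11 = 56°C ✓; 3' end GA has 1 G/C ✓ — passes.
Primer C (18 nt, A=6 T=5 G=5 C=2): longest run = 3 ✓; Tm = 2·11 + 4·7 = 50°C, outside 51–63°C ✗; 3' end AA has 0 G/C, need ≥1 ✗ — fails.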